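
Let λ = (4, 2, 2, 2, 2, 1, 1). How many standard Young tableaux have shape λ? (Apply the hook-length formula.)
# SYT of shape (4, 2, 2, 2, 2, 1, 1) = 15444

Hook-length formula: f^λ = n! / Π hook(c), product over all cells c of the Young diagram. For λ = (4, 2, 2, 2, 2, 1, 1), n = 14 boxes. Hook lengths by row (left-to-right, top-to-bottom): [10, 7, 2, 1]; [7, 4]; [6, 3]; [5, 2]; [4, 1]; [2]; [1]. Product of hooks = 5644800. So f^λ = 14! / 5644800 = 87178291200 / 5644800 = 15444.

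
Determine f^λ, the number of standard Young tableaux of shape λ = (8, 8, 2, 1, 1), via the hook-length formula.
# SYT of shape (8, 8, 2, 1, 1) = 8817900

Hook-length formula: f^λ = n! / Π hook(c), product over all cells c of the Young diagram. For λ = (8, 8, 2, 1, 1), n = 20 boxes. Hook lengths by row (left-to-right, top-to-bottom): [12, 9, 7, 6, 5, 4, 3, 2]; [11, 8, 6, 5, 4, 3, 2, 1]; [4, 1]; [2]; [1]. Product of hooks = 275904921600. So f^λ = 20! / 275904921600 = 2432902008176640000 / 275904921600 = 8817900.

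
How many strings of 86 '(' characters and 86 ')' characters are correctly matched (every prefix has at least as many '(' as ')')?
C_86 = 4180080073556524734514695828170907458428751314320

These balanced parentheses are counted by the Catalan number C_n = (1/(n + 1)) · C(2n, n). For n = 86: C_86 = (1/87) · C(172, 86) = 363666966399417651902778537050868948883301364345840/87 = 4180080073556524734514695828170907458428751314320.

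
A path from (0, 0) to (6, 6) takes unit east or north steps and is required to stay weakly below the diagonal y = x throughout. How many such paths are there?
Number of paths = 132

By the reflection principle (André's argument), the number of monotone paths to (6, 6) with n ≤ m that never go above y = x is C(12, 6) − C(12, 7) = 924 − 792 = 132.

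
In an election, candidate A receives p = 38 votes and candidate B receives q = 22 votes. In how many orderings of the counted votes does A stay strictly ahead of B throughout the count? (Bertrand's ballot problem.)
Strict-lead orderings = 3774474706526160

Total orderings of the 60 votes with 38 for A: C(60, 38) = 14154280149473100. By the Bertrand ballot formula (Cycle Lemma / reflection principle), the number of orderings in which A is strictly ahead of B throughout is (p − q)/(p + q) · C(p + q, p) = (38 − 22)/(38 + 22) · 14154280149473100 = 3774474706526160.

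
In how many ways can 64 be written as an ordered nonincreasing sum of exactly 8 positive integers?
p(64, 8 parts) = 55974

Partitions of n into exactly k parts are in bijection with partitions of n − k into at most k parts (subtract 1 from each part). So p(64, exactly 8) = p(56, parts ≤ 8). Computing via the recurrence p(m, j) = p(m, j−1) + p(m−j, j) gives 55974.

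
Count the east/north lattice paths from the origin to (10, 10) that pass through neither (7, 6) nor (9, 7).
Number of paths = 99528

Inclusion–exclusion. Total paths: C(20, 10) = 184756. Through P₁: C(13, 7)·C(7, 3) = 60060. Through P₂: C(16, 9)·C(4, 1) = 45760. Since P₁ is strictly southwest of P₂, a monotone path through both must visit P₁ then P₂; paths through both = C(13, 7)·C(3, 2)·C(4, 1) = 20592. Avoid both = 184756 − 60060 − 45760 + 20592 = 99528.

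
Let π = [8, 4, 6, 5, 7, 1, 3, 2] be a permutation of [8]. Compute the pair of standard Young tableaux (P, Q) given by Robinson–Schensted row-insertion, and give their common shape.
P = [1, 2, 7] / [3, 5] / [4] / [6] / [8];  Q = [1, 3, 5] / [2, 7] / [4] / [6] / [8];  common shape = (3, 2, 1, 1, 1)

Row-insert the values π_1, π_2, … into P one at a time, bumping the leftmost entry strictly greater than the inserted value down to the next row. The recording tableau Q records, in position (i, j), the step at which that cell was added to P.
  Insert 8 (step 1): P = [8];  Q = [1]
  Insert 4 (step 2): P = [4] / [8];  Q = [1] / [2]
  Insert 6 (step 3): P = [4, 6] / [8];  Q = [1, 3] / [2]
  Insert 5 (step 4): P = [4, 5] / [6] / [8];  Q = [1, 3] / [2] / [4]
  Insert 7 (step 5): P = [4, 5, 7] / [6] / [8];  Q = [1, 3, 5] / [2] / [4]
  Insert 1 (step 6): P = [1, 5, 7] / [4] / [6] / [8];  Q = [1, 3, 5] / [2] / [4] / [6]
  Insert 3 (step 7): P = [1, 3, 7] / [4, 5] / [6] / [8];  Q = [1, 3, 5] / [2, 7] / [4] / [6]
  Insert 2 (step 8): P = [1, 2, 7] / [3, 5] / [4] / [6] / [8];  Q = [1, 3, 5] / [2, 7] / [4] / [6] / [8]
Final shape: (3, 2, 1, 1, 1).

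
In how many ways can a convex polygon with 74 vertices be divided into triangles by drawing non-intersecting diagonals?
C_72 = 20276890389709399862928998568254641025700

These polygon triangulations are counted by the Catalan number C_n = (1/(n + 1)) · C(2n, n). For n = 72: C_72 = (1/73) · C(144, 72) = 1480212998448786189993816895482588794876100/73 = 20276890389709399862928998568254641025700.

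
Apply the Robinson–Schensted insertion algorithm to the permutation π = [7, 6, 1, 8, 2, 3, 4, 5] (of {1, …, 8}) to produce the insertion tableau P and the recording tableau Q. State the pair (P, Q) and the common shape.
P = [1, 2, 3, 4, 5] / [6, 8] / [7];  Q = [1, 4, 6, 7, 8] / [2, 5] / [3];  common shape = (5, 2, 1)

Row-insert the values π_1, π_2, … into P one at a time, bumping the leftmost entry strictly greater than the inserted value down to the next row. The recording tableau Q records, in position (i, j), the step at which that cell was added to P.
  Insert 7 (step 1): P = [7];  Q = [1]
  Insert 6 (step 2): P = [6] / [7];  Q = [1] / [2]
  Insert 1 (step 3): P = [1] / [6] / [7];  Q = [1] / [2] / [3]
  Insert 8 (step 4): P = [1, 8] / [6] / [7];  Q = [1, 4] / [2] / [3]
  Insert 2 (step 5): P = [1, 2] / [6, 8] / [7];  Q = [1, 4] / [2, 5] / [3]
  Insert 3 (step 6): P = [1, 2, 3] / [6, 8] / [7];  Q = [1, 4, 6] / [2, 5] / [3]
  Insert 4 (step 7): P = [1, 2, 3, 4] / [6, 8] / [7];  Q = [1, 4, 6, 7] / [2, 5] / [3]
  Insert 5 (step 8): P = [1, 2, 3, 4, 5] / [6, 8] / [7];  Q = [1, 4, 6, 7, 8] / [2, 5] / [3]
Final shape: (5, 2, 1).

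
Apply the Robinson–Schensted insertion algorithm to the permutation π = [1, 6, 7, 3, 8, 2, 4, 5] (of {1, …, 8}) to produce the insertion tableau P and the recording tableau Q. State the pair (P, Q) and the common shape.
P = [1, 2, 4, 5] / [3, 7, 8] / [6];  Q = [1, 2, 3, 5] / [4, 7, 8] / [6];  common shape = (4, 3, 1)

Row-insert the values π_1, π_2, … into P one at a time, bumping the leftmost entry strictly greater than the inserted value down to the next row. The recording tableau Q records, in position (i, j), the step at which that cell was added to P.
  Insert 1 (step 1): P = [1];  Q = [1]
  Insert 6 (step 2): P = [1, 6];  Q = [1, 2]
  Insert 7 (step 3): P = [1, 6, 7];  Q = [1, 2, 3]
  Insert 3 (step 4): P = [1, 3, 7] / [6];  Q = [1, 2, 3] / [4]
  Insert 8 (step 5): P = [1, 3, 7, 8] / [6];  Q = [1, 2, 3, 5] / [4]
  Insert 2 (step 6): P = [1, 2, 7, 8] / [3] / [6];  Q = [1, 2, 3, 5] / [4] / [6]
  Insert 4 (step 7): P = [1, 2, 4, 8] / [3, 7] / [6];  Q = [1, 2, 3, 5] / [4, 7] / [6]
  Insert 5 (step 8): P = [1, 2, 4, 5] / [3, 7, 8] / [6];  Q = [1, 2, 3, 5] / [4, 7, 8] / [6]
Final shape: (4, 3, 1).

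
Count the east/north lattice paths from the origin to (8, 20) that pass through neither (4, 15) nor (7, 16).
Number of paths = 1471464

Inclusion–exclusion. Total paths: C(28, 8) = 3108105. Through P₁: C(19, 4)·C(9, 4) = 488376. Through P₂: C(23, 7)·C(5, 1) = 1225785. Since P₁ is strictly southwest of P₂, a monotone path through both must visit P₁ then P₂; paths through both = C(19, 4)·C(4, 3)·C(5, 1) = 77520. Avoid both = 3108105 − 488376 − 1225785 + 77520 = 1471464.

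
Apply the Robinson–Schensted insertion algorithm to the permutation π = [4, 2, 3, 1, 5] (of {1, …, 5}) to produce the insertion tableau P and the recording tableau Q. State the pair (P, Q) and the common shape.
P = [1, 3, 5] / [2] / [4];  Q = [1, 3, 5] / [2] / [4];  common shape = (3, 1, 1)

Row-insert the values π_1, π_2, … into P one at a time, bumping the leftmost entry strictly greater than the inserted value down to the next row. The recording tableau Q records, in position (i, j), the step at which that cell was added to P.
  Insert 4 (step 1): P = [4];  Q = [1]
  Insert 2 (step 2): P = [2] / [4];  Q = [1] / [2]
  Insert 3 (step 3): P = [2, 3] / [4];  Q = [1, 3] / [2]
  Insert 1 (step 4): P = [1, 3] / [2] / [4];  Q = [1, 3] / [2] / [4]
  Insert 5 (step 5): P = [1, 3, 5] / [2] / [4];  Q = [1, 3, 5] / [2] / [4]
Final shape: (3, 1, 1).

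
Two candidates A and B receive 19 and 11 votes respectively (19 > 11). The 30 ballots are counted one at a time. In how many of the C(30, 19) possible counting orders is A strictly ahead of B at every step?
Strict-lead orderings = 14567280

Total orderings of the 30 votes with 19 for A: C(30, 19) = 54627300. By the Bertrand ballot formula (Cycle Lemma / reflection principle), the number of orderings in which A is strictly ahead of B throughout is (p − q)/(p + q) · C(p + q, p) = (19 − 11)/(19 + 11) · 54627300 = 14567280.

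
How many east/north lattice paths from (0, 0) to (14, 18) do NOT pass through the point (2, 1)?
Number of paths = 315747795

Total paths from (0, 0) to (14, 18): C(32, 14) = 471435600. Paths through (2, 1): (paths (0, 0) → (2, 1)) × (paths (2, 1) → (14, 18)) = C(3, 2) · C(29, 12) = 3 · 51895935 = 155687805. Avoidance count = 471435600 − 155687805 = 315747795.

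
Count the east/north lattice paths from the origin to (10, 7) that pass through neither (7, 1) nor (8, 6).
Number of paths = 9911

Inclusion–exclusion. Total paths: C(17, 10) = 19448. Through P₁: C(8, 7)·C(9, 3) = 672. Through P₂: C(14, 8)·C(3, 2) = 9009. Since P₁ is strictly southwest of P₂, a monotone path through both must visit P₁ then P₂; paths through both = C(8, 7)·C(6, 1)·C(3, 2) = 144. Avoid both = 19448 − 672 − 9009 + 144 = 9911.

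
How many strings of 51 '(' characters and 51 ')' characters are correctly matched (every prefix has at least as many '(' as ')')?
C_51 = 7684785670514316385230816156

These balanced parentheses are counted by the Catalan number C_n = (1/(n + 1)) · C(2n, n). For n = 51: C_51 = (1/52) · C(102, 51) = 399608854866744452032002440112/52 = 7684785670514316385230816156.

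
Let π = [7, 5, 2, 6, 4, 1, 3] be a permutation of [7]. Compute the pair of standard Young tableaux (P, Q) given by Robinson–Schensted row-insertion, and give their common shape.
P = [1, 3] / [2, 4] / [5, 6] / [7];  Q = [1, 4] / [2, 5] / [3, 7] / [6];  common shape = (2, 2, 2, 1)

Row-insert the values π_1, π_2, … into P one at a time, bumping the leftmost entry strictly greater than the inserted value down to the next row. The recording tableau Q records, in position (i, j), the step at which that cell was added to P.
  Insert 7 (step 1): P = [7];  Q = [1]
  Insert 5 (step 2): P = [5] / [7];  Q = [1] / [2]
  Insert 2 (step 3): P = [2] / [5] / [7];  Q = [1] / [2] / [3]
  Insert 6 (step 4): P = [2, 6] / [5] / [7];  Q = [1, 4] / [2] / [3]
  Insert 4 (step 5): P = [2, 4] / [5, 6] / [7];  Q = [1, 4] / [2, 5] / [3]
  Insert 1 (step 6): P = [1, 4] / [2, 6] / [5] / [7];  Q = [1, 4] / [2, 5] / [3] / [6]
  Insert 3 (step 7): P = [1, 3] / [2, 4] / [5, 6] / [7];  Q = [1, 4] / [2, 5] / [3, 7] / [6]
Final shape: (2, 2, 2, 1).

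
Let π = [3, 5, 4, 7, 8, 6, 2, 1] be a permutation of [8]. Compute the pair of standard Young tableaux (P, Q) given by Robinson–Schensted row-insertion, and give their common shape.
P = [1, 4, 6, 8] / [2, 7] / [3] / [5];  Q = [1, 2, 4, 5] / [3, 6] / [7] / [8];  common shape = (4, 2, 1, 1)

Row-insert the values π_1, π_2, … into P one at a time, bumping the leftmost entry strictly greater than the inserted value down to the next row. The recording tableau Q records, in position (i, j), the step at which that cell was added to P.
  Insert 3 (step 1): P = [3];  Q = [1]
  Insert 5 (step 2): P = [3, 5];  Q = [1, 2]
  Insert 4 (step 3): P = [3, 4] / [5];  Q = [1, 2] / [3]
  Insert 7 (step 4): P = [3, 4, 7] / [5];  Q = [1, 2, 4] / [3]
  Insert 8 (step 5): P = [3, 4, 7, 8] / [5];  Q = [1, 2, 4, 5] / [3]
  Insert 6 (step 6): P = [3, 4, 6, 8] / [5, 7];  Q = [1, 2, 4, 5] / [3, 6]
  Insert 2 (step 7): P = [2, 4, 6, 8] / [3, 7] / [5];  Q = [1, 2, 4, 5] / [3, 6] / [7]
  Insert 1 (step 8): P = [1, 4, 6, 8] / [2, 7] / [3] / [5];  Q = [1, 2, 4, 5] / [3, 6] / [7] / [8]
Final shape: (4, 2, 1, 1).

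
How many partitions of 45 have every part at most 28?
p(45, parts ≤ 28) = 88219

Use the recurrence p(n, m) = p(n, m−1) + p(n−m, m): either the largest part is < m (count p(n, m−1)) or the largest part is exactly m (remove one copy of m, count p(n−m, m)). With p(0, ·) = 1 this gives p(45, parts ≤ 28) = 88219. (By conjugating Young diagrams, this also counts partitions of 45 into at most 28 parts.)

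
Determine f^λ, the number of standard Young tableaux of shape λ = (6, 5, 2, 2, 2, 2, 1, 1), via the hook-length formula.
# SYT of shape (6, 5, 2, 2, 2, 2, 1, 1) = 307676880

Hook-length formula: f^λ = n! / Π hook(c), product over all cells c of the Young diagram. For λ = (6, 5, 2, 2, 2, 2, 1, 1), n = 21 boxes. Hook lengths by row (left-to-right, top-to-bottom): [13, 10, 5, 4, 3, 1]; [11, 8, 3, 2, 1]; [7, 4]; [6, 3]; [5, 2]; [4, 1]; [2]; [1]. Product of hooks = 166053888000. So f^λ = 21! / 166053888000 = 51090942171709440000 / 166053888000 = 307676880.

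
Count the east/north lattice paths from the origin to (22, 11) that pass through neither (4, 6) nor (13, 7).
Number of paths = 132545130

Inclusion–exclusion. Total paths: C(33, 22) = 193536720. Through P₁: C(10, 4)·C(23, 18) = 7066290. Through P₂: C(20, 13)·C(13, 9) = 55426800. Since P₁ is strictly southwest of P₂, a monotone path through both must visit P₁ then P₂; paths through both = C(10, 4)·C(10, 9)·C(13, 9) = 1501500. Avoid both = 193536720 − 7066290 − 55426800 + 1501500 = 132545130.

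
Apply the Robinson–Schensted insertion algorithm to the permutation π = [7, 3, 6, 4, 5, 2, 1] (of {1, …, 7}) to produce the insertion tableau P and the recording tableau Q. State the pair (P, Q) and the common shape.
P = [1, 4, 5] / [2] / [3] / [6] / [7];  Q = [1, 3, 5] / [2] / [4] / [6] / [7];  common shape = (3, 1, 1, 1, 1)

Row-insert the values π_1, π_2, … into P one at a time, bumping the leftmost entry strictly greater than the inserted value down to the next row. The recording tableau Q records, in position (i, j), the step at which that cell was added to P.
  Insert 7 (step 1): P = [7];  Q = [1]
  Insert 3 (step 2): P = [3] / [7];  Q = [1] / [2]
  Insert 6 (step 3): P = [3, 6] / [7];  Q = [1, 3] / [2]
  Insert 4 (step 4): P = [3, 4] / [6] / [7];  Q = [1, 3] / [2] / [4]
  Insert 5 (step 5): P = [3, 4, 5] / [6] / [7];  Q = [1, 3, 5] / [2] / [4]
  Insert 2 (step 6): P = [2, 4, 5] / [3] / [6] / [7];  Q = [1, 3, 5] / [2] / [4] / [6]
  Insert 1 (step 7): P = [1, 4, 5] / [2] / [3] / [6] / [7];  Q = [1, 3, 5] / [2] / [4] / [6] / [7]
Final shape: (3, 1, 1, 1, 1).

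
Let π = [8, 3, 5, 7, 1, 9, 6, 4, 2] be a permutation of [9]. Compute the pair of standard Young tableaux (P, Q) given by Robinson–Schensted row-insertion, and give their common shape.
P = [1, 2, 6, 9] / [3, 4] / [5] / [7] / [8];  Q = [1, 3, 4, 6] / [2, 7] / [5] / [8] / [9];  common shape = (4, 2, 1, 1, 1)

Row-insert the values π_1, π_2, … into P one at a time, bumping the leftmost entry strictly greater than the inserted value down to the next row. The recording tableau Q records, in position (i, j), the step at which that cell was added to P.
  Insert 8 (step 1): P = [8];  Q = [1]
  Insert 3 (step 2): P = [3] / [8];  Q = [1] / [2]
  Insert 5 (step 3): P = [3, 5] / [8];  Q = [1, 3] / [2]
  Insert 7 (step 4): P = [3, 5, 7] / [8];  Q = [1, 3, 4] / [2]
  Insert 1 (step 5): P = [1, 5, 7] / [3] / [8];  Q = [1, 3, 4] / [2] / [5]
  Insert 9 (step 6): P = [1, 5, 7, 9] / [3] / [8];  Q = [1, 3, 4, 6] / [2] / [5]
  Insert 6 (step 7): P = [1, 5, 6, 9] / [3, 7] / [8];  Q = [1, 3, 4, 6] / [2, 7] / [5]
  Insert 4 (step 8): P = [1, 4, 6, 9] / [3, 5] / [7] / [8];  Q = [1, 3, 4, 6] / [2, 7] / [5] / [8]
  Insert 2 (step 9): P = [1, 2, 6, 9] / [3, 4] / [5] / [7] / [8];  Q = [1, 3, 4, 6] / [2, 7] / [5] / [8] / [9]
Final shape: (4, 2, 1, 1, 1).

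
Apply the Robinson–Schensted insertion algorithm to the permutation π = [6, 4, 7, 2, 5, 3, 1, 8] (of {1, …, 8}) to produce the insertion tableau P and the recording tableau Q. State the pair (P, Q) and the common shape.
P = [1, 3, 8] / [2, 5] / [4, 7] / [6];  Q = [1, 3, 8] / [2, 5] / [4, 6] / [7];  common shape = (3, 2, 2, 1)

Row-insert the values π_1, π_2, … into P one at a time, bumping the leftmost entry strictly greater than the inserted value down to the next row. The recording tableau Q records, in position (i, j), the step at which that cell was added to P.
  Insert 6 (step 1): P = [6];  Q = [1]
  Insert 4 (step 2): P = [4] / [6];  Q = [1] / [2]
  Insert 7 (step 3): P = [4, 7] / [6];  Q = [1, 3] / [2]
  Insert 2 (step 4): P = [2, 7] / [4] / [6];  Q = [1, 3] / [2] / [4]
  Insert 5 (step 5): P = [2, 5] / [4, 7] / [6];  Q = [1, 3] / [2, 5] / [4]
  Insert 3 (step 6): P = [2, 3] / [4, 5] / [6, 7];  Q = [1, 3] / [2, 5] / [4, 6]
  Insert 1 (step 7): P = [1, 3] / [2, 5] / [4, 7] / [6];  Q = [1, 3] / [2, 5] / [4, 6] / [7]
  Insert 8 (step 8): P = [1, 3, 8] / [2, 5] / [4, 7] / [6];  Q = [1, 3, 8] / [2, 5] / [4, 6] / [7]
Final shape: (3, 2, 2, 1).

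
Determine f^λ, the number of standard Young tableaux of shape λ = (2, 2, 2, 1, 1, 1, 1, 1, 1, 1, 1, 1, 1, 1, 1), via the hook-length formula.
# SYT of shape (2, 2, 2, 1, 1, 1, 1, 1, 1, 1, 1, 1, 1, 1, 1) = 663

Hook-length formula: f^λ = n! / Π hook(c), product over all cells c of the Young diagram. For λ = (2, 2, 2, 1, 1, 1, 1, 1, 1, 1, 1, 1, 1, 1, 1), n = 18 boxes. Hook lengths by row (left-to-right, top-to-bottom): [16, 3]; [15, 2]; [14, 1]; [12]; [11]; [10]; [9]; [8]; [7]; [6]; [5]; [4]; [3]; [2]; [1]. Product of hooks = 9656672256000. So f^λ = 18! / 9656672256000 = 6402373705728000 / 9656672256000 = 663.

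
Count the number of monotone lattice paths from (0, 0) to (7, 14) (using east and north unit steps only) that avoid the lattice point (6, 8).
Number of paths = 95259

Total paths from (0, 0) to (7, 14): C(21, 7) = 116280. Paths through (6, 8): (paths (0, 0) → (6, 8)) × (paths (6, 8) → (7, 14)) = C(14, 6) · C(7, 1) = 3003 · 7 = 21021. Avoidance count = 116280 − 21021 = 95259.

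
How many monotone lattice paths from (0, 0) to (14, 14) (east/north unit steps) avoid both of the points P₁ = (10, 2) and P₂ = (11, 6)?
Number of paths = 38008890

Inclusion–exclusion. Total paths: C(28, 14) = 40116600. Through P₁: C(12, 10)·C(16, 4) = 120120. Through P₂: C(17, 11)·C(11, 3) = 2042040. Since P₁ is strictly southwest of P₂, a monotone path through both must visit P₁ then P₂; paths through both = C(12, 10)·C(5, 1)·C(11, 3) = 54450. Avoid both = 40116600 − 120120 − 2042040 + 54450 = 38008890.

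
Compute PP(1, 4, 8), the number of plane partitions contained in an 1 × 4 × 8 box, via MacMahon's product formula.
PP(1, 4, 8) = 495

Evaluate the triple product over i = 1..1, j = 1..4, k = 1..8. The factors are (2/1) · (3/2) · (4/3) · (5/4) · (6/5) · (7/6) · (8/7) · (9/8) · … (32 factors total). The numerators and denominators telescope so the product is an integer; carrying out the multiplication exactly gives PP(1, 4, 8) = 495.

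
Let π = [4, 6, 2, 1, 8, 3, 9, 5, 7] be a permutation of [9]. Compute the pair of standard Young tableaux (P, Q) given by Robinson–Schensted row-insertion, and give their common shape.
P = [1, 3, 5, 7] / [2, 6, 8, 9] / [4];  Q = [1, 2, 5, 7] / [3, 6, 8, 9] / [4];  common shape = (4, 4, 1)

Row-insert the values π_1, π_2, … into P one at a time, bumping the leftmost entry strictly greater than the inserted value down to the next row. The recording tableau Q records, in position (i, j), the step at which that cell was added to P.
  Insert 4 (step 1): P = [4];  Q = [1]
  Insert 6 (step 2): P = [4, 6];  Q = [1, 2]
  Insert 2 (step 3): P = [2, 6] / [4];  Q = [1, 2] / [3]
  Insert 1 (step 4): P = [1, 6] / [2] / [4];  Q = [1, 2] / [3] / [4]
  Insert 8 (step 5): P = [1, 6, 8] / [2] / [4];  Q = [1, 2, 5] / [3] / [4]
  Insert 3 (step 6): P = [1, 3, 8] / [2, 6] / [4];  Q = [1, 2, 5] / [3, 6] / [4]
  Insert 9 (step 7): P = [1, 3, 8, 9] / [2, 6] / [4];  Q = [1, 2, 5, 7] / [3, 6] / [4]
  Insert 5 (step 8): P = [1, 3, 5, 9] / [2, 6, 8] / [4];  Q = [1, 2, 5, 7] / [3, 6, 8] / [4]
  Insert 7 (step 9): P = [1, 3, 5, 7] / [2, 6, 8, 9] / [4];  Q = [1, 2, 5, 7] / [3, 6, 8, 9] / [4]
Final shape: (4, 4, 1).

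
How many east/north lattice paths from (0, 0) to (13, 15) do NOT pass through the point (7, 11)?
Number of paths = 30759120

Total paths from (0, 0) to (13, 15): C(28, 13) = 37442160. Paths through (7, 11): (paths (0, 0) → (7, 11)) × (paths (7, 11) → (13, 15)) = C(18, 7) · C(10, 6) = 31824 · 210 = 6683040. Avoidance count = 37442160 − 6683040 = 30759120.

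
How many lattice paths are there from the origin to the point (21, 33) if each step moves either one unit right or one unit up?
Number of paths = 520341450264090

A monotone lattice path from (0, 0) to (21, 33) consists of 21 east steps and 33 north steps in some order, so it is determined by which 21 of the 54 steps are east. The count is C(54, 21) = 520341450264090.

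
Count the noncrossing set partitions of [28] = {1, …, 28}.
C_28 = 263747951750360

These noncrossing partitions are counted by the Catalan number C_n = (1/(n + 1)) · C(2n, n). For n = 28: C_28 = (1/29) · C(56, 28) = 7648690600760440/29 = 263747951750360.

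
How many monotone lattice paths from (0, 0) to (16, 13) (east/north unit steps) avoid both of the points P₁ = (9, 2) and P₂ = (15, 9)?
Number of paths = 60047975

Inclusion–exclusion. Total paths: C(29, 16) = 67863915. Through P₁: C(11, 9)·C(18, 7) = 1750320. Through P₂: C(24, 15)·C(5, 1) = 6537520. Since P₁ is strictly southwest of P₂, a monotone path through both must visit P₁ then P₂; paths through both = C(11, 9)·C(13, 6)·C(5, 1) = 471900. Avoid both = 67863915 − 1750320 − 6537520 + 471900 = 60047975.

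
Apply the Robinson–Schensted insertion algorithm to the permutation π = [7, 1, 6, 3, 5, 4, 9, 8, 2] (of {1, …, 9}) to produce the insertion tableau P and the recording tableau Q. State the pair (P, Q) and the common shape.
P = [1, 2, 4, 8] / [3, 9] / [5] / [6] / [7];  Q = [1, 3, 5, 7] / [2, 8] / [4] / [6] / [9];  common shape = (4, 2, 1, 1, 1)

Row-insert the values π_1, π_2, … into P one at a time, bumping the leftmost entry strictly greater than the inserted value down to the next row. The recording tableau Q records, in position (i, j), the step at which that cell was added to P.
  Insert 7 (step 1): P = [7];  Q = [1]
  Insert 1 (step 2): P = [1] / [7];  Q = [1] / [2]
  Insert 6 (step 3): P = [1, 6] / [7];  Q = [1, 3] / [2]
  Insert 3 (step 4): P = [1, 3] / [6] / [7];  Q = [1, 3] / [2] / [4]
  Insert 5 (step 5): P = [1, 3, 5] / [6] / [7];  Q = [1, 3, 5] / [2] / [4]
  Insert 4 (step 6): P = [1, 3, 4] / [5] / [6] / [7];  Q = [1, 3, 5] / [2] / [4] / [6]
  Insert 9 (step 7): P = [1, 3, 4, 9] / [5] / [6] / [7];  Q = [1, 3, 5, 7] / [2] / [4] / [6]
  Insert 8 (step 8): P = [1, 3, 4, 8] / [5, 9] / [6] / [7];  Q = [1, 3, 5, 7] / [2, 8] / [4] / [6]
  Insert 2 (step 9): P = [1, 2, 4, 8] / [3, 9] / [5] / [6] / [7];  Q = [1, 3, 5, 7] / [2, 8] / [4] / [6] / [9]
Final shape: (4, 2, 1, 1, 1).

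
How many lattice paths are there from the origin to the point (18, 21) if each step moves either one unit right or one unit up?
Number of paths = 62359143990

A monotone lattice path from (0, 0) to (18, 21) consists of 18 east steps and 21 north steps in some order, so it is determined by which 18 of the 39 steps are east. The count is C(39, 18) = 62359143990.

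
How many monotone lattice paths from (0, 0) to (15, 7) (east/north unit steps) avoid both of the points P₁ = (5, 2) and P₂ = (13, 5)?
Number of paths = 76863

Inclusion–exclusion. Total paths: C(22, 15) = 170544. Through P₁: C(7, 5)·C(15, 10) = 63063. Through P₂: C(18, 13)·C(4, 2) = 51408. Since P₁ is strictly southwest of P₂, a monotone path through both must visit P₁ then P₂; paths through both = C(7, 5)·C(11, 8)·C(4, 2) = 20790. Avoid both = 170544 − 63063 − 51408 + 20790 = 76863.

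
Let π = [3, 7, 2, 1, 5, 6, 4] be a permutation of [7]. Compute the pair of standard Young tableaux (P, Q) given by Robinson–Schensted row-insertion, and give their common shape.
P = [1, 4, 6] / [2, 5] / [3, 7];  Q = [1, 2, 6] / [3, 5] / [4, 7];  common shape = (3, 2, 2)

Row-insert the values π_1, π_2, … into P one at a time, bumping the leftmost entry strictly greater than the inserted value down to the next row. The recording tableau Q records, in position (i, j), the step at which that cell was added to P.
  Insert 3 (step 1): P = [3];  Q = [1]
  Insert 7 (step 2): P = [3, 7];  Q = [1, 2]
  Insert 2 (step 3): P = [2, 7] / [3];  Q = [1, 2] / [3]
  Insert 1 (step 4): P = [1, 7] / [2] / [3];  Q = [1, 2] / [3] / [4]
  Insert 5 (step 5): P = [1, 5] / [2, 7] / [3];  Q = [1, 2] / [3, 5] / [4]
  Insert 6 (step 6): P = [1, 5, 6] / [2, 7] / [3];  Q = [1, 2, 6] / [3, 5] / [4]
  Insert 4 (step 7): P = [1, 4, 6] / [2, 5] / [3, 7];  Q = [1, 2, 6] / [3, 5] / [4, 7]
Final shape: (3, 2, 2).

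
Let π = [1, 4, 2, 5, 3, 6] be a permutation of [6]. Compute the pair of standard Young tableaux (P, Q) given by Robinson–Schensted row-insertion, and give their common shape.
P = [1, 2, 3, 6] / [4, 5];  Q = [1, 2, 4, 6] / [3, 5];  common shape = (4, 2)

Row-insert the values π_1, π_2, … into P one at a time, bumping the leftmost entry strictly greater than the inserted value down to the next row. The recording tableau Q records, in position (i, j), the step at which that cell was added to P.
  Insert 1 (step 1): P = [1];  Q = [1]
  Insert 4 (step 2): P = [1, 4];  Q = [1, 2]
  Insert 2 (step 3): P = [1, 2] / [4];  Q = [1, 2] / [3]
  Insert 5 (step 4): P = [1, 2, 5] / [4];  Q = [1, 2, 4] / [3]
  Insert 3 (step 5): P = [1, 2, 3] / [4, 5];  Q = [1, 2, 4] / [3, 5]
  Insert 6 (step 6): P = [1, 2, 3, 6] / [4, 5];  Q = [1, 2, 4, 6] / [3, 5]
Final shape: (4, 2).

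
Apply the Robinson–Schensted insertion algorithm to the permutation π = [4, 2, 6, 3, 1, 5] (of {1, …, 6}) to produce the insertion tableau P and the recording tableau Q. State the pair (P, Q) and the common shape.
P = [1, 3, 5] / [2, 6] / [4];  Q = [1, 3, 6] / [2, 4] / [5];  common shape = (3, 2, 1)

Row-insert the values π_1, π_2, … into P one at a time, bumping the leftmost entry strictly greater than the inserted value down to the next row. The recording tableau Q records, in position (i, j), the step at which that cell was added to P.
  Insert 4 (step 1): P = [4];  Q = [1]
  Insert 2 (step 2): P = [2] / [4];  Q = [1] / [2]
  Insert 6 (step 3): P = [2, 6] / [4];  Q = [1, 3] / [2]
  Insert 3 (step 4): P = [2, 3] / [4, 6];  Q = [1, 3] / [2, 4]
  Insert 1 (step 5): P = [1, 3] / [2, 6] / [4];  Q = [1, 3] / [2, 4] / [5]
  Insert 5 (step 6): P = [1, 3, 5] / [2, 6] / [4];  Q = [1, 3, 6] / [2, 4] / [5]
Final shape: (3, 2, 1).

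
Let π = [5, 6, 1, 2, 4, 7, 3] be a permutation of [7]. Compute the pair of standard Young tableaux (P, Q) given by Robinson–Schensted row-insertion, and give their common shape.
P = [1, 2, 3, 7] / [4, 6] / [5];  Q = [1, 2, 5, 6] / [3, 4] / [7];  common shape = (4, 2, 1)

Row-insert the values π_1, π_2, … into P one at a time, bumping the leftmost entry strictly greater than the inserted value down to the next row. The recording tableau Q records, in position (i, j), the step at which that cell was added to P.
  Insert 5 (step 1): P = [5];  Q = [1]
  Insert 6 (step 2): P = [5, 6];  Q = [1, 2]
  Insert 1 (step 3): P = [1, 6] / [5];  Q = [1, 2] / [3]
  Insert 2 (step 4): P = [1, 2] / [5, 6];  Q = [1, 2] / [3, 4]
  Insert 4 (step 5): P = [1, 2, 4] / [5, 6];  Q = [1, 2, 5] / [3, 4]
  Insert 7 (step 6): P = [1, 2, 4, 7] / [5, 6];  Q = [1, 2, 5, 6] / [3, 4]
  Insert 3 (step 7): P = [1, 2, 3, 7] / [4, 6] / [5];  Q = [1, 2, 5, 6] / [3, 4] / [7]
Final shape: (4, 2, 1).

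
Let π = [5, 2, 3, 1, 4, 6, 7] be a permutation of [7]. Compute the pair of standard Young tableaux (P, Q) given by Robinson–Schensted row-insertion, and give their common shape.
P = [1, 3, 4, 6, 7] / [2] / [5];  Q = [1, 3, 5, 6, 7] / [2] / [4];  common shape = (5, 1, 1)

Row-insert the values π_1, π_2, … into P one at a time, bumping the leftmost entry strictly greater than the inserted value down to the next row. The recording tableau Q records, in position (i, j), the step at which that cell was added to P.
  Insert 5 (step 1): P = [5];  Q = [1]
  Insert 2 (step 2): P = [2] / [5];  Q = [1] / [2]
  Insert 3 (step 3): P = [2, 3] / [5];  Q = [1, 3] / [2]
  Insert 1 (step 4): P = [1, 3] / [2] / [5];  Q = [1, 3] / [2] / [4]
  Insert 4 (step 5): P = [1, 3, 4] / [2] / [5];  Q = [1, 3, 5] / [2] / [4]
  Insert 6 (step 6): P = [1, 3, 4, 6] / [2] / [5];  Q = [1, 3, 5, 6] / [2] / [4]
  Insert 7 (step 7): P = [1, 3, 4, 6, 7] / [2] / [5];  Q = [1, 3, 5, 6, 7] / [2] / [4]
Final shape: (5, 1, 1).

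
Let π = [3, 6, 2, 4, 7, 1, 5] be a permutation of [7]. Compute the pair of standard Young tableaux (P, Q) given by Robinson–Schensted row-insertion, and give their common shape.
P = [1, 4, 5] / [2, 6, 7] / [3];  Q = [1, 2, 5] / [3, 4, 7] / [6];  common shape = (3, 3, 1)

Row-insert the values π_1, π_2, … into P one at a time, bumping the leftmost entry strictly greater than the inserted value down to the next row. The recording tableau Q records, in position (i, j), the step at which that cell was added to P.
  Insert 3 (step 1): P = [3];  Q = [1]
  Insert 6 (step 2): P = [3, 6];  Q = [1, 2]
  Insert 2 (step 3): P = [2, 6] / [3];  Q = [1, 2] / [3]
  Insert 4 (step 4): P = [2, 4] / [3, 6];  Q = [1, 2] / [3, 4]
  Insert 7 (step 5): P = [2, 4, 7] / [3, 6];  Q = [1, 2, 5] / [3, 4]
  Insert 1 (step 6): P = [1, 4, 7] / [2, 6] / [3];  Q = [1, 2, 5] / [3, 4] / [6]
  Insert 5 (step 7): P = [1, 4, 5] / [2, 6, 7] / [3];  Q = [1, 2, 5] / [3, 4, 7] / [6]
Final shape: (3, 3, 1).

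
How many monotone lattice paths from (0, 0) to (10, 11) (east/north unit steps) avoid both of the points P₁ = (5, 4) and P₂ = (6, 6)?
Number of paths = 184128

Inclusion–exclusion. Total paths: C(21, 10) = 352716. Through P₁: C(9, 5)·C(12, 5) = 99792. Through P₂: C(12, 6)·C(9, 4) = 116424. Since P₁ is strictly southwest of P₂, a monotone path through both must visit P₁ then P₂; paths through both = C(9, 5)·C(3, 1)·C(9, 4) = 47628. Avoid both = 352716 − 99792 − 116424 + 47628 = 184128.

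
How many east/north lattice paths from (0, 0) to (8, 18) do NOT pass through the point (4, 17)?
Number of paths = 1532350

Total paths from (0, 0) to (8, 18): C(26, 8) = 1562275. Paths through (4, 17): (paths (0, 0) → (4, 17)) × (paths (4, 17) → (8, 18)) = C(21, 4) · C(5, 4) = 5985 · 5 = 29925. Avoidance count = 1562275 − 29925 = 1532350.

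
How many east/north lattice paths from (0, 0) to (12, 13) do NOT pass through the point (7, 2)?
Number of paths = 5043052

Total paths from (0, 0) to (12, 13): C(25, 12) = 5200300. Paths through (7, 2): (paths (0, 0) → (7, 2)) × (paths (7, 2) → (12, 13)) = C(9, 7) · C(16, 5) = 36 · 4368 = 157248. Avoidance count = 5200300 − 157248 = 5043052.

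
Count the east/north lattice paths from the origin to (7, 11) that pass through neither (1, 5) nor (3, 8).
Number of paths = 22605

Inclusion–exclusion. Total paths: C(18, 7) = 31824. Through P₁: C(6, 1)·C(12, 6) = 5544. Through P₂: C(11, 3)·C(7, 4) = 5775. Since P₁ is strictly southwest of P₂, a monotone path through both must visit P₁ then P₂; paths through both = C(6, 1)·C(5, 2)·C(7, 4) = 2100. Avoid both = 31824 − 5544 − 5775 + 2100 = 22605.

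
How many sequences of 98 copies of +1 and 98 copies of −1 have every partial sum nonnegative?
C_98 = 57743358069601357782187700608042856334020731624756611000

These ballot sequences are counted by the Catalan number C_n = (1/(n + 1)) · C(2n, n). For n = 98: C_98 = (1/99) · C(196, 98) = 5716592448890534420436582360196242777068052430850904489000/99 = 57743358069601357782187700608042856334020731624756611000.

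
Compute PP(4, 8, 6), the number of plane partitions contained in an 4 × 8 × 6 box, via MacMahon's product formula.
PP(4, 8, 6) = 90474964580

Evaluate the triple product over i = 1..4, j = 1..8, k = 1..6. The factors are (2/1) · (3/2) · (4/3) · (5/4) · (6/5) · (7/6) · (3/2) · (4/3) · … (192 factors total). The numerators and denominators telescope so the product is an integer; carrying out the multiplication exactly gives PP(4, 8, 6) = 90474964580.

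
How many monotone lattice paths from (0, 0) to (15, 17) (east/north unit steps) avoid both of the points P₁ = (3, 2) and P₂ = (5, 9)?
Number of paths = 320033484

Inclusion–exclusion. Total paths: C(32, 15) = 565722720. Through P₁: C(5, 3)·C(27, 12) = 173838600. Through P₂: C(14, 5)·C(18, 10) = 87603516. Since P₁ is strictly southwest of P₂, a monotone path through both must visit P₁ then P₂; paths through both = C(5, 3)·C(9, 2)·C(18, 10) = 15752880. Avoid both = 565722720 − 173838600 − 87603516 + 15752880 = 320033484.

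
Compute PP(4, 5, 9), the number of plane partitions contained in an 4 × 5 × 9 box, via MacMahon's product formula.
PP(4, 5, 9) = 23029990984

Evaluate the triple product over i = 1..4, j = 1..5, k = 1..9. The factors are (2/1) · (3/2) · (4/3) · (5/4) · (6/5) · (7/6) · (8/7) · (9/8) · … (180 factors total). The numerators and denominators telescope so the product is an integer; carrying out the multiplication exactly gives PP(4, 5, 9) = 23029990984.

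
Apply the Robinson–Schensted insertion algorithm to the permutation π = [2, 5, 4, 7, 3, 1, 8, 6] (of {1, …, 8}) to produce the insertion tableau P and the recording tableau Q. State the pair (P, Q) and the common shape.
P = [1, 3, 6, 8] / [2, 7] / [4] / [5];  Q = [1, 2, 4, 7] / [3, 8] / [5] / [6];  common shape = (4, 2, 1, 1)

Row-insert the values π_1, π_2, … into P one at a time, bumping the leftmost entry strictly greater than the inserted value down to the next row. The recording tableau Q records, in position (i, j), the step at which that cell was added to P.
  Insert 2 (step 1): P = [2];  Q = [1]
  Insert 5 (step 2): P = [2, 5];  Q = [1, 2]
  Insert 4 (step 3): P = [2, 4] / [5];  Q = [1, 2] / [3]
  Insert 7 (step 4): P = [2, 4, 7] / [5];  Q = [1, 2, 4] / [3]
  Insert 3 (step 5): P = [2, 3, 7] / [4] / [5];  Q = [1, 2, 4] / [3] / [5]
  Insert 1 (step 6): P = [1, 3, 7] / [2] / [4] / [5];  Q = [1, 2, 4] / [3] / [5] / [6]
  Insert 8 (step 7): P = [1, 3, 7, 8] / [2] / [4] / [5];  Q = [1, 2, 4, 7] / [3] / [5] / [6]
  Insert 6 (step 8): P = [1, 3, 6, 8] / [2, 7] / [4] / [5];  Q = [1, 2, 4, 7] / [3, 8] / [5] / [6]
Final shape: (4, 2, 1, 1).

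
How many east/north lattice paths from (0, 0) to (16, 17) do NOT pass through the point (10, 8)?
Number of paths = 947794320

Total paths from (0, 0) to (16, 17): C(33, 16) = 1166803110. Paths through (10, 8): (paths (0, 0) → (10, 8)) × (paths (10, 8) → (16, 17)) = C(18, 10) · C(15, 6) = 43758 · 5005 = 219008790. Avoidance count = 1166803110 − 219008790 = 947794320.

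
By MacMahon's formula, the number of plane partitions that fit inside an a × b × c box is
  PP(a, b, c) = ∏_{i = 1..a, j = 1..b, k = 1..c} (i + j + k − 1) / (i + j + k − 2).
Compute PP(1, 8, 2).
PP(1, 8, 2) = 45

Evaluate the triple product over i = 1..1, j = 1..8, k = 1..2. The factors are (2/1) · (3/2) · (3/2) · (4/3) · (4/3) · (5/4) · (5/4) · (6/5) · … (16 factors total). The numerators and denominators telescope so the product is an integer; carrying out the multiplication exactly gives PP(1, 8, 2) = 45.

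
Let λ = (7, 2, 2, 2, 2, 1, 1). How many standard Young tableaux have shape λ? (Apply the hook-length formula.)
# SYT of shape (7, 2, 2, 2, 2, 1, 1) = 565488

Hook-length formula: f^λ = n! / Π hook(c), product over all cells c of the Young diagram. For λ = (7, 2, 2, 2, 2, 1, 1), n = 17 boxes. Hook lengths by row (left-to-right, top-to-bottom): [13, 10, 5, 4, 3, 2, 1]; [7, 4]; [6, 3]; [5, 2]; [4, 1]; [2]; [1]. Product of hooks = 628992000. So f^λ = 17! / 628992000 = 355687428096000 / 628992000 = 565488.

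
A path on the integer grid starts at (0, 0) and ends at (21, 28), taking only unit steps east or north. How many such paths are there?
Number of paths = 39049918716424

A monotone lattice path from (0, 0) to (21, 28) consists of 21 east steps and 28 north steps in some order, so it is determined by which 21 of the 49 steps are east. The count is C(49, 21) = 39049918716424.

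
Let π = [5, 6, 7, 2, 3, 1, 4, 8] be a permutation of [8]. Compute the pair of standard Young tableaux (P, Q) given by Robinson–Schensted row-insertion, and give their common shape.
P = [1, 3, 4, 8] / [2, 6, 7] / [5];  Q = [1, 2, 3, 8] / [4, 5, 7] / [6];  common shape = (4, 3, 1)

Row-insert the values π_1, π_2, … into P one at a time, bumping the leftmost entry strictly greater than the inserted value down to the next row. The recording tableau Q records, in position (i, j), the step at which that cell was added to P.
  Insert 5 (step 1): P = [5];  Q = [1]
  Insert 6 (step 2): P = [5, 6];  Q = [1, 2]
  Insert 7 (step 3): P = [5, 6, 7];  Q = [1, 2, 3]
  Insert 2 (step 4): P = [2, 6, 7] / [5];  Q = [1, 2, 3] / [4]
  Insert 3 (step 5): P = [2, 3, 7] / [5, 6];  Q = [1, 2, 3] / [4, 5]
  Insert 1 (step 6): P = [1, 3, 7] / [2, 6] / [5];  Q = [1, 2, 3] / [4, 5] / [6]
  Insert 4 (step 7): P = [1, 3, 4] / [2, 6, 7] / [5];  Q = [1, 2, 3] / [4, 5, 7] / [6]
  Insert 8 (step 8): P = [1, 3, 4, 8] / [2, 6, 7] / [5];  Q = [1, 2, 3, 8] / [4, 5, 7] / [6]
Final shape: (4, 3, 1).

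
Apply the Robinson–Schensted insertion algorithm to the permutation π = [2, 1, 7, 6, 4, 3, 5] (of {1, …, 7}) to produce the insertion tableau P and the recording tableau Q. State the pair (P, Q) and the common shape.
P = [1, 3, 5] / [2, 4] / [6] / [7];  Q = [1, 3, 7] / [2, 4] / [5] / [6];  common shape = (3, 2, 1, 1)

Row-insert the values π_1, π_2, … into P one at a time, bumping the leftmost entry strictly greater than the inserted value down to the next row. The recording tableau Q records, in position (i, j), the step at which that cell was added to P.
  Insert 2 (step 1): P = [2];  Q = [1]
  Insert 1 (step 2): P = [1] / [2];  Q = [1] / [2]
  Insert 7 (step 3): P = [1, 7] / [2];  Q = [1, 3] / [2]
  Insert 6 (step 4): P = [1, 6] / [2, 7];  Q = [1, 3] / [2, 4]
  Insert 4 (step 5): P = [1, 4] / [2, 6] / [7];  Q = [1, 3] / [2, 4] / [5]
  Insert 3 (step 6): P = [1, 3] / [2, 4] / [6] / [7];  Q = [1, 3] / [2, 4] / [5] / [6]
  Insert 5 (step 7): P = [1, 3, 5] / [2, 4] / [6] / [7];  Q = [1, 3, 7] / [2, 4] / [5] / [6]
Final shape: (3, 2, 1, 1).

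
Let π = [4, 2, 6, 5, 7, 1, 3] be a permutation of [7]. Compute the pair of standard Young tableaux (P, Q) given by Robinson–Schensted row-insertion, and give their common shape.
P = [1, 3, 7] / [2, 5] / [4, 6];  Q = [1, 3, 5] / [2, 4] / [6, 7];  common shape = (3, 2, 2)

Row-insert the values π_1, π_2, … into P one at a time, bumping the leftmost entry strictly greater than the inserted value down to the next row. The recording tableau Q records, in position (i, j), the step at which that cell was added to P.
  Insert 4 (step 1): P = [4];  Q = [1]
  Insert 2 (step 2): P = [2] / [4];  Q = [1] / [2]
  Insert 6 (step 3): P = [2, 6] / [4];  Q = [1, 3] / [2]
  Insert 5 (step 4): P = [2, 5] / [4, 6];  Q = [1, 3] / [2, 4]
  Insert 7 (step 5): P = [2, 5, 7] / [4, 6];  Q = [1, 3, 5] / [2, 4]
  Insert 1 (step 6): P = [1, 5, 7] / [2, 6] / [4];  Q = [1, 3, 5] / [2, 4] / [6]
  Insert 3 (step 7): P = [1, 3, 7] / [2, 5] / [4, 6];  Q = [1, 3, 5] / [2, 4] / [6, 7]
Final shape: (3, 2, 2).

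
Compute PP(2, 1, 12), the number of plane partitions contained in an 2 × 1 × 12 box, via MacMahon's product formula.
PP(2, 1, 12) = 91

Evaluate the triple product over i = 1..2, j = 1..1, k = 1..12. The factors are (2/1) · (3/2) · (4/3) · (5/4) · (6/5) · (7/6) · (8/7) · (9/8) · … (24 factors total). The numerators and denominators telescope so the product is an integer; carrying out the multiplication exactly gives PP(2, 1, 12) = 91.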